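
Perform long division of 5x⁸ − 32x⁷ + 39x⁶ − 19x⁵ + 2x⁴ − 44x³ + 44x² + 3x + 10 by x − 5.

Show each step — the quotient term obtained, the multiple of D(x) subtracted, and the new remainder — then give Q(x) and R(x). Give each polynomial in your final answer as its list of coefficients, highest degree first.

Step 1: lead(5x⁸ − 32x⁷ + 39x⁶ − 19x⁵ + 2x⁴ − 44x³ + 44x² + 3x + 10) ÷ lead(D) = 5x⁸ ÷ x = 5x⁷. Subtract (5x⁷)·D = 5x⁸ − 25x⁷. Remainder: −7x⁷ + 39x⁶ − 19x⁵ + 2x⁴ − 44x³ + 44x² + 3x + 10.
Step 2: lead(−7x⁷ + 39x⁶ − 19x⁵ + 2x⁴ − 44x³ + 44x² + 3x + 10) ÷ lead(D) = −7x⁷ ÷ x = −7x⁶. Subtract (−7x⁶)·D = −7x⁷ + 35x⁶. Remainder: 4x⁶ − 19x⁵ + 2x⁴ − 44x³ + 44x² + 3x + 10.
Step 3: lead(4x⁶ − 19x⁵ + 2x⁴ − 44x³ + 44x² + 3x + 10) ÷ lead(D) = 4x⁶ ÷ x = 4x⁵. Subtract (4x⁵)·D = 4x⁶ − 20x⁵. Remainder: x⁵ + 2x⁴ − 44x³ + 44x² + 3x + 10.
Step 4: lead(x⁵ + 2x⁴ − 44x³ + 44x² + 3x + 10) ÷ lead(D) = x⁵ ÷ x = x⁴. Subtract (x⁴)·D = x⁵ − 5x⁴. Remainder: 7x⁴ − 44x³ + 44x² + 3x + 10.
Step 5: lead(7x⁴ − 44x³ + 44x² + 3x + 10) ÷ lead(D) = 7x⁴ ÷ x = 7x³. Subtract (7x³)·D = 7x⁴ − 35x³. Remainder: −9x³ + 44x² + 3x + 10.
Step 6: lead(−9x³ + 44x² + 3x + 10) ÷ lead(D) = −9x³ ÷ x = −9x². Subtract (−9x²)·D = −9x³ + 45x². Remainder: −x² + 3x + 10.
Step 7: lead(−x² + 3x + 10) ÷ lead(D) = −x² ÷ x = −x. Subtract (−x)·D = −x² + 5x. Remainder: −2x + 10.
Step 8: lead(−2x + 10) ÷ lead(D) = −2x ÷ x = −2. Subtract (−2)·D = −2x + 10. Remainder: 0.

Q = [5, -7, 4, 1, 7, -9, -1, -2]; R = [0]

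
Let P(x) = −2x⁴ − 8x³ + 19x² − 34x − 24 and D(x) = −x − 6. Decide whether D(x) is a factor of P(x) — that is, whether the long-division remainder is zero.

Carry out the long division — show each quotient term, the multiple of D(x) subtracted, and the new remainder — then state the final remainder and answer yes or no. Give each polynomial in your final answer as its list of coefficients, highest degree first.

Step 1: lead(−2x⁴ − 8x³ + 19x² − 34x − 24) ÷ lead(D) = −2x⁴ ÷ −x = 2x³. Subtract (2x³)·D = −2x⁴ − 12x³. Remainder: 4x³ + 19x² − 34x − 24.
Step 2: lead(4x³ + 19x² − 34x − 24) ÷ lead(D) = 4x³ ÷ −x = −4x². Subtract (−4x²)·D = 4x³ + 24x². Remainder: −5x² − 34x − 24.
Step 3: lead(−5x² − 34x − 24) ÷ lead(D) = −5x² ÷ −x = 5x. Subtract (5x)·D = −5x² − 30x. Remainder: −4x − 24.
Step 4: lead(−4x − 24) ÷ lead(D) = −4x ÷ −x = 4. Subtract (4)·D = −4x − 24. Remainder: 0.

R = [0], so D(x) is a factor of P(x). yes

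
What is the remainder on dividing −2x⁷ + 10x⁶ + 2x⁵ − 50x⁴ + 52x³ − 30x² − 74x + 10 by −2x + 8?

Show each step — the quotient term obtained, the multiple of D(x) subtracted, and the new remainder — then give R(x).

R(x) = 2

Step 1: lead(−2x⁷ + 10x⁶ + 2x⁵ − 50x⁴ + 52x³ − 30x² − 74x + 10) ÷ lead(D) = −2x⁷ ÷ −2x = x⁶. Subtract (x⁶)·D = −2x⁷ + 8x⁶. Remainder: 2x⁶ + 2x⁵ − 50x⁴ + 52x³ − 30x² − 74x + 10.
Step 2: lead(2x⁶ + 2x⁵ − 50x⁴ + 52x³ − 30x² − 74x + 10) ÷ lead(D) = 2x⁶ ÷ −2x = −x⁵. Subtract (−x⁵)·D = 2x⁶ − 8x⁵. Remainder: 10x⁵ − 50x⁴ + 52x³ − 30x² − 74x + 10.
Step 3: lead(10x⁵ − 50x⁴ + 52x³ − 30x² − 74x + 10) ÷ lead(D) = 10x⁵ ÷ −2x = −5x⁴. Subtract (−5x⁴)·D = 10x⁵ − 40x⁴. Remainder: −10x⁴ + 52x³ − 30x² − 74x + 10.
Step 4: lead(−10x⁴ + 52x³ − 30x² − 74x + 10) ÷ lead(D) = −10x⁴ ÷ −2x = 5x³. Subtract (5x³)·D = −10x⁴ + 40x³. Remainder: 12x³ − 30x² − 74x + 10.
Step 5: lead(12x³ − 30x² − 74x + 10) ÷ lead(D) = 12x³ ÷ −2x = −6x². Subtract (−6x²)·D = 12x³ − 48x². Remainder: 18x² − 74x + 10.
Step 6: lead(18x² − 74x + 10) ÷ lead(D) = 18x² ÷ −2x = −9x. Subtract (−9x)·D = 18x² − 72x. Remainder: −2x + 10.
Step 7: lead(−2x + 10) ÷ lead(D) = −2x ÷ −2x = 1. Subtract (1)·D = −2x + 8. Remainder: 2.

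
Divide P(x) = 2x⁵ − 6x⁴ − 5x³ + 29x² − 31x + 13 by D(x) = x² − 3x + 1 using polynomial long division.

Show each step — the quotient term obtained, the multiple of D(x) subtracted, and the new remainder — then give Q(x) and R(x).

Q(x) = 2x³ − 7x + 8; R(x) = 5

Step 1: lead(2x⁵ − 6x⁴ − 5x³ + 29x² − 31x + 13) ÷ lead(D) = 2x⁵ ÷ x² = 2x³. Subtract (2x³)·D = 2x⁵ − 6x⁴ + 2x³. Remainder: −7x³ + 29x² − 31x + 13.
Step 2: lead(−7x³ + 29x² − 31x + 13) ÷ lead(D) = −7x³ ÷ x² = −7x. Subtract (−7x)·D = −7x³ + 21x² − 7x. Remainder: 8x² − 24x + 13.
Step 3: lead(8x² − 24x + 13) ÷ lead(D) = 8x² ÷ x² = 8. Subtract (8)·D = 8x² − 24x + 8. Remainder: 5.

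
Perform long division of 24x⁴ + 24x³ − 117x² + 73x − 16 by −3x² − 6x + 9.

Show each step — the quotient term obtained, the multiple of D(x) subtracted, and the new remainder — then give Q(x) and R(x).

Q(x) = −8x² + 8x − 1; R(x) = −5x − 7

Step 1: lead(24x⁴ + 24x³ − 117x² + 73x − 16) ÷ lead(D) = 24x⁴ ÷ −3x² = −8x². Subtract (−8x²)·D = 24x⁴ + 48x³ − 72x². Remainder: −24x³ − 45x² + 73x − 16.
Step 2: lead(−24x³ − 45x² + 73x − 16) ÷ lead(D) = −24x³ ÷ −3x² = 8x. Subtract (8x)·D = −24x³ − 48x² + 72x. Remainder: 3x² + x − 16.
Step 3: lead(3x² + x − 16) ÷ lead(D) = 3x² ÷ −3x² = −1. Subtract (−1)·D = 3x² + 6x − 9. Remainder: −5x − 7.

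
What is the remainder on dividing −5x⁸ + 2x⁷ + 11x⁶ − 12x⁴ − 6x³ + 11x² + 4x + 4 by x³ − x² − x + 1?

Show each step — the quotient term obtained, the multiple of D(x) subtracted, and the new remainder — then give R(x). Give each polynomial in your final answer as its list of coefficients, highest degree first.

Step 1: lead(−5x⁸ + 2x⁷ + 11x⁶ − 12x⁴ − 6x³ + 11x² + 4x + 4) ÷ lead(D) = −5x⁸ ÷ x³ = −5x⁵. Subtract (−5x⁵)·D = −5x⁸ + 5x⁷ + 5x⁶ − 5x⁵. Remainder: −3x⁷ + 6x⁶ + 5x⁵ − 12x⁴ − 6x³ + 11x² + 4x + 4.
Step 2: lead(−3x⁷ + 6x⁶ + 5x⁵ − 12x⁴ − 6x³ + 11x² + 4x + 4) ÷ lead(D) = −3x⁷ ÷ x³ = −3x⁴. Subtract (−3x⁴)·D = −3x⁷ + 3x⁶ + 3x⁵ − 3x⁴. Remainder: 3x⁶ + 2x⁵ − 9x⁴ − 6x³ + 11x² + 4x + 4.
Step 3: lead(3x⁶ + 2x⁵ − 9x⁴ − 6x³ + 11x² + 4x + 4) ÷ lead(D) = 3x⁶ ÷ x³ = 3x³. Subtract (3x³)·D = 3x⁶ − 3x⁵ − 3x⁴ + 3x³. Remainder: 5x⁵ − 6x⁴ − 9x³ + 11x² + 4x + 4.
Step 4: lead(5x⁵ − 6x⁴ − 9x³ + 11x² + 4x + 4) ÷ lead(D) = 5x⁵ ÷ x³ = 5x². Subtract (5x²)·D = 5x⁵ − 5x⁴ − 5x³ + 5x². Remainder: −x⁴ − 4x³ + 6x² + 4x + 4.
Step 5: lead(−x⁴ − 4x³ + 6x² + 4x + 4) ÷ lead(D) = −x⁴ ÷ x³ = −x. Subtract (−x)·D = −x⁴ + x³ + x² − x. Remainder: −5x³ + 5x² + 5x + 4.
Step 6: lead(−5x³ + 5x² + 5x + 4) ÷ lead(D) = −5x³ ÷ x³ = −5. Subtract (−5)·D = −5x³ + 5x² + 5x − 5. Remainder: 9.

R = [9]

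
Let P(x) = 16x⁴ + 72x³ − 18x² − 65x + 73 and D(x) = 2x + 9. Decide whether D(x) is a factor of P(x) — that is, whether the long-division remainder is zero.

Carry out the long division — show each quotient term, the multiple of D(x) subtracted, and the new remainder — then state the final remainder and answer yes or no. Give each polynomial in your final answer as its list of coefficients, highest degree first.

Step 1: lead(16x⁴ + 72x³ − 18x² − 65x + 73) ÷ lead(D) = 16x⁴ ÷ 2x = 8x³. Subtract (8x³)·D = 16x⁴ + 72x³. Remainder: −18x² − 65x + 73.
Step 2: lead(−18x² − 65x + 73) ÷ lead(D) = −18x² ÷ 2x = −9x. Subtract (−9x)·D = −18x² − 81x. Remainder: 16x + 73.
Step 3: lead(16x + 73) ÷ lead(D) = 16x ÷ 2x = 8. Subtract (8)·D = 16x + 72. Remainder: 1.

R = [1], so D(x) is not a factor of P(x). no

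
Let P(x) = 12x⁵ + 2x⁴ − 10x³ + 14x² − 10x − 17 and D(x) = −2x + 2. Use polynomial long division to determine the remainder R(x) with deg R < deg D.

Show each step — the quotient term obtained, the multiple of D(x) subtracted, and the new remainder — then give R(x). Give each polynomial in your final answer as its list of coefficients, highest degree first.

R = [-9]

Step 1: lead(12x⁵ + 2x⁴ − 10x³ + 14x² − 10x − 17) ÷ lead(D) = 12x⁵ ÷ −2x = −6x⁴. Subtract (−6x⁴)·D = 12x⁵ − 12x⁴. Remainder: 14x⁴ − 10x³ + 14x² − 10x − 17.
Step 2: lead(14x⁴ − 10x³ + 14x² − 10x − 17) ÷ lead(D) = 14x⁴ ÷ −2x = −7x³. Subtract (−7x³)·D = 14x⁴ − 14x³. Remainder: 4x³ + 14x² − 10x − 17.
Step 3: lead(4x³ + 14x² − 10x − 17) ÷ lead(D) = 4x³ ÷ −2x = −2x². Subtract (−2x²)·D = 4x³ − 4x². Remainder: 18x² − 10x − 17.
Step 4: lead(18x² − 10x − 17) ÷ lead(D) = 18x² ÷ −2x = −9x. Subtract (−9x)·D = 18x² − 18x. Remainder: 8x − 17.
Step 5: lead(8x − 17) ÷ lead(D) = 8x ÷ −2x = −4. Subtract (−4)·D = 8x − 8. Remainder: −9.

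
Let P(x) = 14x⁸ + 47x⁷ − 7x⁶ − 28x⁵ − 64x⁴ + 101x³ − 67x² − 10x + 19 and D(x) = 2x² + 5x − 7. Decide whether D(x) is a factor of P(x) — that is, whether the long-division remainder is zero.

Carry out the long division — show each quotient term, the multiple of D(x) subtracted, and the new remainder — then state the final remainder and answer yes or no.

R(x) = 5, so D(x) is not a factor of P(x). no

Step 1: lead(14x⁸ + 47x⁷ − 7x⁶ − 28x⁵ − 64x⁴ + 101x³ − 67x² − 10x + 19) ÷ lead(D) = 14x⁸ ÷ 2x² = 7x⁶. Subtract (7x⁶)·D = 14x⁸ + 35x⁷ − 49x⁶. Remainder: 12x⁷ + 42x⁶ − 28x⁵ − 64x⁴ + 101x³ − 67x² − 10x + 19.
Step 2: lead(12x⁷ + 42x⁶ − 28x⁵ − 64x⁴ + 101x³ − 67x² − 10x + 19) ÷ lead(D) = 12x⁷ ÷ 2x² = 6x⁵. Subtract (6x⁵)·D = 12x⁷ + 30x⁶ − 42x⁵. Remainder: 12x⁶ + 14x⁵ − 64x⁴ + 101x³ − 67x² − 10x + 19.
Step 3: lead(12x⁶ + 14x⁵ − 64x⁴ + 101x³ − 67x² − 10x + 19) ÷ lead(D) = 12x⁶ ÷ 2x² = 6x⁴. Subtract (6x⁴)·D = 12x⁶ + 30x⁵ − 42x⁴. Remainder: −16x⁵ − 22x⁴ + 101x³ − 67x² − 10x + 19.
Step 4: lead(−16x⁵ − 22x⁴ + 101x³ − 67x² − 10x + 19) ÷ lead(D) = −16x⁵ ÷ 2x² = −8x³. Subtract (−8x³)·D = −16x⁵ − 40x⁴ + 56x³. Remainder: 18x⁴ + 45x³ − 67x² − 10x + 19.
Step 5: lead(18x⁴ + 45x³ − 67x² − 10x + 19) ÷ lead(D) = 18x⁴ ÷ 2x² = 9x². Subtract (9x²)·D = 18x⁴ + 45x³ − 63x². Remainder: −4x² − 10x + 19.
Step 6: lead(−4x² − 10x + 19) ÷ lead(D) = −4x² ÷ 2x² = −2. Subtract (−2)·D = −4x² − 10x + 14. Remainder: 5.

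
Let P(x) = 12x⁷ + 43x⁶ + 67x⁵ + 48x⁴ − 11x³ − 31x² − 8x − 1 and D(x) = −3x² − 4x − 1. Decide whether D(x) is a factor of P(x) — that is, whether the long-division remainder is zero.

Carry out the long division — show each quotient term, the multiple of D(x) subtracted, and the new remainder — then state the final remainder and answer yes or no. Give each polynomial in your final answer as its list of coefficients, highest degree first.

R = [-1], so D(x) is not a factor of P(x). no

Step 1: lead(12x⁷ + 43x⁶ + 67x⁵ + 48x⁴ − 11x³ − 31x² − 8x − 1) ÷ lead(D) = 12x⁷ ÷ −3x² = −4x⁵. Subtract (−4x⁵)·D = 12x⁷ + 16x⁶ + 4x⁵. Remainder: 27x⁶ + 63x⁵ + 48x⁴ − 11x³ − 31x² − 8x − 1.
Step 2: lead(27x⁶ + 63x⁵ + 48x⁴ − 11x³ − 31x² − 8x − 1) ÷ lead(D) = 27x⁶ ÷ −3x² = −9x⁴. Subtract (−9x⁴)·D = 27x⁶ + 36x⁵ + 9x⁴. Remainder: 27x⁵ + 39x⁴ − 11x³ − 31x² − 8x − 1.
Step 3: lead(27x⁵ + 39x⁴ − 11x³ − 31x² − 8x − 1) ÷ lead(D) = 27x⁵ ÷ −3x² = −9x³. Subtract (−9x³)·D = 27x⁵ + 36x⁴ + 9x³. Remainder: 3x⁴ − 20x³ − 31x² − 8x − 1.
Step 4: lead(3x⁴ − 20x³ − 31x² − 8x − 1) ÷ lead(D) = 3x⁴ ÷ −3x² = −x². Subtract (−x²)·D = 3x⁴ + 4x³ + x². Remainder: −24x³ − 32x² − 8x − 1.
Step 5: lead(−24x³ − 32x² − 8x − 1) ÷ lead(D) = −24x³ ÷ −3x² = 8x. Subtract (8x)·D = −24x³ − 32x² − 8x. Remainder: −1.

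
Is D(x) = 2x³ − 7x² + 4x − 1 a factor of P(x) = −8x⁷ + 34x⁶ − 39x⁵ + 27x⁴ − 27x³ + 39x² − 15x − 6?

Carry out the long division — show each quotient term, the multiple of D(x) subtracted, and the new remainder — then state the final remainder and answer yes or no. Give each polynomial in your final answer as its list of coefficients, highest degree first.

Step 1: lead(−8x⁷ + 34x⁶ − 39x⁵ + 27x⁴ − 27x³ + 39x² − 15x − 6) ÷ lead(D) = −8x⁷ ÷ 2x³ = −4x⁴. Subtract (−4x⁴)·D = −8x⁷ + 28x⁶ − 16x⁵ + 4x⁴. Remainder: 6x⁶ − 23x⁵ + 23x⁴ − 27x³ + 39x² − 15x − 6.
Step 2: lead(6x⁶ − 23x⁵ + 23x⁴ − 27x³ + 39x² − 15x − 6) ÷ lead(D) = 6x⁶ ÷ 2x³ = 3x³. Subtract (3x³)·D = 6x⁶ − 21x⁵ + 12x⁴ − 3x³. Remainder: −2x⁵ + 11x⁴ − 24x³ + 39x² − 15x − 6.
Step 3: lead(−2x⁵ + 11x⁴ − 24x³ + 39x² − 15x − 6) ÷ lead(D) = −2x⁵ ÷ 2x³ = −x². Subtract (−x²)·D = −2x⁵ + 7x⁴ − 4x³ + x². Remainder: 4x⁴ − 20x³ + 38x² − 15x − 6.
Step 4: lead(4x⁴ − 20x³ + 38x² − 15x − 6) ÷ lead(D) = 4x⁴ ÷ 2x³ = 2x. Subtract (2x)·D = 4x⁴ − 14x³ + 8x² − 2x. Remainder: −6x³ + 30x² − 13x − 6.
Step 5: lead(−6x³ + 30x² − 13x − 6) ÷ lead(D) = −6x³ ÷ 2x³ = −3. Subtract (−3)·D = −6x³ + 21x² − 12x + 3. Remainder: 9x² − x − 9.

R = [9, -1, -9], so D(x) is not a factor of P(x). no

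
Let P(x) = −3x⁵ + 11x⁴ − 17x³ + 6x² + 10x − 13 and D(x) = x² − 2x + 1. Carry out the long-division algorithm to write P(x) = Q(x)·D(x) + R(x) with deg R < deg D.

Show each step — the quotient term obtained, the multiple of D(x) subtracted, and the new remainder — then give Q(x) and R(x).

Q(x) = −3x³ + 5x² − 4x − 7; R(x) = −6

Step 1: lead(−3x⁵ + 11x⁴ − 17x³ + 6x² + 10x − 13) ÷ lead(D) = −3x⁵ ÷ x² = −3x³. Subtract (−3x³)·D = −3x⁵ + 6x⁴ − 3x³. Remainder: 5x⁴ − 14x³ + 6x² + 10x − 13.
Step 2: lead(5x⁴ − 14x³ + 6x² + 10x − 13) ÷ lead(D) = 5x⁴ ÷ x² = 5x². Subtract (5x²)·D = 5x⁴ − 10x³ + 5x². Remainder: −4x³ + x² + 10x − 13.
Step 3: lead(−4x³ + x² + 10x − 13) ÷ lead(D) = −4x³ ÷ x² = −4x. Subtract (−4x)·D = −4x³ + 8x² − 4x. Remainder: −7x² + 14x − 13.
Step 4: lead(−7x² + 14x − 13) ÷ lead(D) = −7x² ÷ x² = −7. Subtract (−7)·D = −7x² + 14x − 7. Remainder: −6.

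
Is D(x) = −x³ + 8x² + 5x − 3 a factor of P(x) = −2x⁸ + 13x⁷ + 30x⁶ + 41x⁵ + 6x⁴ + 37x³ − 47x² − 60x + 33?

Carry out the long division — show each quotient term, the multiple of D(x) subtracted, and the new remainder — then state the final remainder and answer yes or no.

Step 1: lead(−2x⁸ + 13x⁷ + 30x⁶ + 41x⁵ + 6x⁴ + 37x³ − 47x² − 60x + 33) ÷ lead(D) = −2x⁸ ÷ −x³ = 2x⁵. Subtract (2x⁵)·D = −2x⁸ + 16x⁷ + 10x⁶ − 6x⁵. Remainder: −3x⁷ + 20x⁶ + 47x⁵ + 6x⁴ + 37x³ − 47x² − 60x + 33.
Step 2: lead(−3x⁷ + 20x⁶ + 47x⁵ + 6x⁴ + 37x³ − 47x² − 60x + 33) ÷ lead(D) = −3x⁷ ÷ −x³ = 3x⁴. Subtract (3x⁴)·D = −3x⁷ + 24x⁶ + 15x⁵ − 9x⁴. Remainder: −4x⁶ + 32x⁵ + 15x⁴ + 37x³ − 47x² − 60x + 33.
Step 3: lead(−4x⁶ + 32x⁵ + 15x⁴ + 37x³ − 47x² − 60x + 33) ÷ lead(D) = −4x⁶ ÷ −x³ = 4x³. Subtract (4x³)·D = −4x⁶ + 32x⁵ + 20x⁴ − 12x³. Remainder: −5x⁴ + 49x³ − 47x² − 60x + 33.
Step 4: lead(−5x⁴ + 49x³ − 47x² − 60x + 33) ÷ lead(D) = −5x⁴ ÷ −x³ = 5x. Subtract (5x)·D = −5x⁴ + 40x³ + 25x² − 15x. Remainder: 9x³ − 72x² − 45x + 33.
Step 5: lead(9x³ − 72x² − 45x + 33) ÷ lead(D) = 9x³ ÷ −x³ = −9. Subtract (−9)·D = 9x³ − 72x² − 45x + 27. Remainder: 6.

R(x) = 6, so D(x) is not a factor of P(x). no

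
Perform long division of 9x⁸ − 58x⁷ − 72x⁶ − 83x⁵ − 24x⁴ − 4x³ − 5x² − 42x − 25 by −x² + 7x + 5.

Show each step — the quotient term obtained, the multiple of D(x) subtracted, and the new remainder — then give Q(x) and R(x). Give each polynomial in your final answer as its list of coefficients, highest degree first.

Q = [-9, -5, -8, 2, -2, 0, -5]; R = [-7, 0]

Step 1: lead(9x⁸ − 58x⁷ − 72x⁶ − 83x⁵ − 24x⁴ − 4x³ − 5x² − 42x − 25) ÷ lead(D) = 9x⁸ ÷ −x² = −9x⁶. Subtract (−9x⁶)·D = 9x⁸ − 63x⁷ − 45x⁶. Remainder: 5x⁷ − 27x⁶ − 83x⁵ − 24x⁴ − 4x³ − 5x² − 42x − 25.
Step 2: lead(5x⁷ − 27x⁶ − 83x⁵ − 24x⁴ − 4x³ − 5x² − 42x − 25) ÷ lead(D) = 5x⁷ ÷ −x² = −5x⁵. Subtract (−5x⁵)·D = 5x⁷ − 35x⁶ − 25x⁵. Remainder: 8x⁶ − 58x⁵ − 24x⁴ − 4x³ − 5x² − 42x − 25.
Step 3: lead(8x⁶ − 58x⁵ − 24x⁴ − 4x³ − 5x² − 42x − 25) ÷ lead(D) = 8x⁶ ÷ −x² = −8x⁴. Subtract (−8x⁴)·D = 8x⁶ − 56x⁵ − 40x⁴. Remainder: −2x⁵ + 16x⁴ − 4x³ − 5x² − 42x − 25.
Step 4: lead(−2x⁵ + 16x⁴ − 4x³ − 5x² − 42x − 25) ÷ lead(D) = −2x⁵ ÷ −x² = 2x³. Subtract (2x³)·D = −2x⁵ + 14x⁴ + 10x³. Remainder: 2x⁴ − 14x³ − 5x² − 42x − 25.
Step 5: lead(2x⁴ − 14x³ − 5x² − 42x − 25) ÷ lead(D) = 2x⁴ ÷ −x² = −2x². Subtract (−2x²)·D = 2x⁴ − 14x³ − 10x². Remainder: 5x² − 42x − 25.
Step 6: lead(5x² − 42x − 25) ÷ lead(D) = 5x² ÷ −x² = −5. Subtract (−5)·D = 5x² − 35x − 25. Remainder: −7x.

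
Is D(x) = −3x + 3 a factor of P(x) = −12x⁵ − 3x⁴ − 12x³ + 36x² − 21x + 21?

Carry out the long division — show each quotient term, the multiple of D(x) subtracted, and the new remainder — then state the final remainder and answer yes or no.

Step 1: lead(−12x⁵ − 3x⁴ − 12x³ + 36x² − 21x + 21) ÷ lead(D) = −12x⁵ ÷ −3x = 4x⁴. Subtract (4x⁴)·D = −12x⁵ + 12x⁴. Remainder: −15x⁴ − 12x³ + 36x² − 21x + 21.
Step 2: lead(−15x⁴ − 12x³ + 36x² − 21x + 21) ÷ lead(D) = −15x⁴ ÷ −3x = 5x³. Subtract (5x³)·D = −15x⁴ + 15x³. Remainder: −27x³ + 36x² − 21x + 21.
Step 3: lead(−27x³ + 36x² − 21x + 21) ÷ lead(D) = −27x³ ÷ −3x = 9x². Subtract (9x²)·D = −27x³ + 27x². Remainder: 9x² − 21x + 21.
Step 4: lead(9x² − 21x + 21) ÷ lead(D) = 9x² ÷ −3x = −3x. Subtract (−3x)·D = 9x² − 9x. Remainder: −12x + 21.
Step 5: lead(−12x + 21) ÷ lead(D) = −12x ÷ −3x = 4. Subtract (4)·D = −12x + 12. Remainder: 9.

R(x) = 9, so D(x) is not a factor of P(x). no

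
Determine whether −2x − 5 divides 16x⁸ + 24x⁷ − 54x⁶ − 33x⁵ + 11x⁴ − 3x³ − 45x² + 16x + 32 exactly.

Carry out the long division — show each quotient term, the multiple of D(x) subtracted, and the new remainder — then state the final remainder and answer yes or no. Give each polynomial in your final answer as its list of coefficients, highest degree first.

R = [-8], so D(x) is not a factor of P(x). no

Step 1: lead(16x⁸ + 24x⁷ − 54x⁶ − 33x⁵ + 11x⁴ − 3x³ − 45x² + 16x + 32) ÷ lead(D) = 16x⁸ ÷ −2x = −8x⁷. Subtract (−8x⁷)·D = 16x⁸ + 40x⁷. Remainder: −16x⁷ − 54x⁶ − 33x⁵ + 11x⁴ − 3x³ − 45x² + 16x + 32.
Step 2: lead(−16x⁷ − 54x⁶ − 33x⁵ + 11x⁴ − 3x³ − 45x² + 16x + 32) ÷ lead(D) = −16x⁷ ÷ −2x = 8x⁶. Subtract (8x⁶)·D = −16x⁷ − 40x⁶. Remainder: −14x⁶ − 33x⁵ + 11x⁴ − 3x³ − 45x² + 16x + 32.
Step 3: lead(−14x⁶ − 33x⁵ + 11x⁴ − 3x³ − 45x² + 16x + 32) ÷ lead(D) = −14x⁶ ÷ −2x = 7x⁵. Subtract (7x⁵)·D = −14x⁶ − 35x⁵. Remainder: 2x⁵ + 11x⁴ − 3x³ − 45x² + 16x + 32.
Step 4: lead(2x⁵ + 11x⁴ − 3x³ − 45x² + 16x + 32) ÷ lead(D) = 2x⁵ ÷ −2x = −x⁴. Subtract (−x⁴)·D = 2x⁵ + 5x⁴. Remainder: 6x⁴ − 3x³ − 45x² + 16x + 32.
Step 5: lead(6x⁴ − 3x³ − 45x² + 16x + 32) ÷ lead(D) = 6x⁴ ÷ −2x = −3x³. Subtract (−3x³)·D = 6x⁴ + 15x³. Remainder: −18x³ − 45x² + 16x + 32.
Step 6: lead(−18x³ − 45x² + 16x + 32) ÷ lead(D) = −18x³ ÷ −2x = 9x². Subtract (9x²)·D = −18x³ − 45x². Remainder: 16x + 32.
Step 7: lead(16x + 32) ÷ lead(D) = 16x ÷ −2x = −8. Subtract (−8)·D = 16x + 40. Remainder: −8.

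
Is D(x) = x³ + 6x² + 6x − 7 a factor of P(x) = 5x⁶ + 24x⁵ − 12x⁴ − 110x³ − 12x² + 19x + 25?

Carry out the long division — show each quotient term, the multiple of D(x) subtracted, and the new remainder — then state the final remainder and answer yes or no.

R(x) = −5x + 4, so D(x) is not a factor of P(x). no

Step 1: lead(5x⁶ + 24x⁵ − 12x⁴ − 110x³ − 12x² + 19x + 25) ÷ lead(D) = 5x⁶ ÷ x³ = 5x³. Subtract (5x³)·D = 5x⁶ + 30x⁵ + 30x⁴ − 35x³. Remainder: −6x⁵ − 42x⁴ − 75x³ − 12x² + 19x + 25.
Step 2: lead(−6x⁵ − 42x⁴ − 75x³ − 12x² + 19x + 25) ÷ lead(D) = −6x⁵ ÷ x³ = −6x². Subtract (−6x²)·D = −6x⁵ − 36x⁴ − 36x³ + 42x². Remainder: −6x⁴ − 39x³ − 54x² + 19x + 25.
Step 3: lead(−6x⁴ − 39x³ − 54x² + 19x + 25) ÷ lead(D) = −6x⁴ ÷ x³ = −6x. Subtract (−6x)·D = −6x⁴ − 36x³ − 36x² + 42x. Remainder: −3x³ − 18x² − 23x + 25.
Step 4: lead(−3x³ − 18x² − 23x + 25) ÷ lead(D) = −3x³ ÷ x³ = −3. Subtract (−3)·D = −3x³ − 18x² − 18x + 21. Remainder: −5x + 4.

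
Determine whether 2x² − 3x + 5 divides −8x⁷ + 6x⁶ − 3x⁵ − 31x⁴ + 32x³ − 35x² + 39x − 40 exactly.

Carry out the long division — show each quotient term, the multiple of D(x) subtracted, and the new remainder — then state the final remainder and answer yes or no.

Step 1: lead(−8x⁷ + 6x⁶ − 3x⁵ − 31x⁴ + 32x³ − 35x² + 39x − 40) ÷ lead(D) = −8x⁷ ÷ 2x² = −4x⁵. Subtract (−4x⁵)·D = −8x⁷ + 12x⁶ − 20x⁵. Remainder: −6x⁶ + 17x⁵ − 31x⁴ + 32x³ − 35x² + 39x − 40.
Step 2: lead(−6x⁶ + 17x⁵ − 31x⁴ + 32x³ − 35x² + 39x − 40) ÷ lead(D) = −6x⁶ ÷ 2x² = −3x⁴. Subtract (−3x⁴)·D = −6x⁶ + 9x⁵ − 15x⁴. Remainder: 8x⁵ − 16x⁴ + 32x³ − 35x² + 39x − 40.
Step 3: lead(8x⁵ − 16x⁴ + 32x³ − 35x² + 39x − 40) ÷ lead(D) = 8x⁵ ÷ 2x² = 4x³. Subtract (4x³)·D = 8x⁵ − 12x⁴ + 20x³. Remainder: −4x⁴ + 12x³ − 35x² + 39x − 40.
Step 4: lead(−4x⁴ + 12x³ − 35x² + 39x − 40) ÷ lead(D) = −4x⁴ ÷ 2x² = −2x². Subtract (−2x²)·D = −4x⁴ + 6x³ − 10x². Remainder: 6x³ − 25x² + 39x − 40.
Step 5: lead(6x³ − 25x² + 39x − 40) ÷ lead(D) = 6x³ ÷ 2x² = 3x. Subtract (3x)·D = 6x³ − 9x² + 15x. Remainder: −16x² + 24x − 40.
Step 6: lead(−16x² + 24x − 40) ÷ lead(D) = −16x² ÷ 2x² = −8. Subtract (−8)·D = −16x² + 24x − 40. Remainder: 0.

R(x) = 0, so D(x) is a factor of P(x). yes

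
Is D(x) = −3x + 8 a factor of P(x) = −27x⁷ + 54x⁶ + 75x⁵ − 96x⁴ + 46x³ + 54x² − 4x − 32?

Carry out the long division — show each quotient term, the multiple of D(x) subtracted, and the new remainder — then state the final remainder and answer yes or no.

Step 1: lead(−27x⁷ + 54x⁶ + 75x⁵ − 96x⁴ + 46x³ + 54x² − 4x − 32) ÷ lead(D) = −27x⁷ ÷ −3x = 9x⁶. Subtract (9x⁶)·D = −27x⁷ + 72x⁶. Remainder: −18x⁶ + 75x⁵ − 96x⁴ + 46x³ + 54x² − 4x − 32.
Step 2: lead(−18x⁶ + 75x⁵ − 96x⁴ + 46x³ + 54x² − 4x − 32) ÷ lead(D) = −18x⁶ ÷ −3x = 6x⁵. Subtract (6x⁵)·D = −18x⁶ + 48x⁵. Remainder: 27x⁵ − 96x⁴ + 46x³ + 54x² − 4x − 32.
Step 3: lead(27x⁵ − 96x⁴ + 46x³ + 54x² − 4x − 32) ÷ lead(D) = 27x⁵ ÷ −3x = −9x⁴. Subtract (−9x⁴)·D = 27x⁵ − 72x⁴. Remainder: −24x⁴ + 46x³ + 54x² − 4x − 32.
Step 4: lead(−24x⁴ + 46x³ + 54x² − 4x − 32) ÷ lead(D) = −24x⁴ ÷ −3x = 8x³. Subtract (8x³)·D = −24x⁴ + 64x³. Remainder: −18x³ + 54x² − 4x − 32.
Step 5: lead(−18x³ + 54x² − 4x − 32) ÷ lead(D) = −18x³ ÷ −3x = 6x². Subtract (6x²)·D = −18x³ + 48x². Remainder: 6x² − 4x − 32.
Step 6: lead(6x² − 4x − 32) ÷ lead(D) = 6x² ÷ −3x = −2x. Subtract (−2x)·D = 6x² − 16x. Remainder: 12x − 32.
Step 7: lead(12x − 32) ÷ lead(D) = 12x ÷ −3x = −4. Subtract (−4)·D = 12x − 32. Remainder: 0.

R(x) = 0, so D(x) is a factor of P(x). yes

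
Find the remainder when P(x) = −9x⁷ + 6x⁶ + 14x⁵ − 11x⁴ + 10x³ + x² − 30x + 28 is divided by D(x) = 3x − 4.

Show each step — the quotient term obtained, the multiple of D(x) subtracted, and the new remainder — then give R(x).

R(x) = 4

Step 1: lead(−9x⁷ + 6x⁶ + 14x⁵ − 11x⁴ + 10x³ + x² − 30x + 28) ÷ lead(D) = −9x⁷ ÷ 3x = −3x⁶. Subtract (−3x⁶)·D = −9x⁷ + 12x⁶. Remainder: −6x⁶ + 14x⁵ − 11x⁴ + 10x³ + x² − 30x + 28.
Step 2: lead(−6x⁶ + 14x⁵ − 11x⁴ + 10x³ + x² − 30x + 28) ÷ lead(D) = −6x⁶ ÷ 3x = −2x⁵. Subtract (−2x⁵)·D = −6x⁶ + 8x⁵. Remainder: 6x⁵ − 11x⁴ + 10x³ + x² − 30x + 28.
Step 3: lead(6x⁵ − 11x⁴ + 10x³ + x² − 30x + 28) ÷ lead(D) = 6x⁵ ÷ 3x = 2x⁴. Subtract (2x⁴)·D = 6x⁵ − 8x⁴. Remainder: −3x⁴ + 10x³ + x² − 30x + 28.
Step 4: lead(−3x⁴ + 10x³ + x² − 30x + 28) ÷ lead(D) = −3x⁴ ÷ 3x = −x³. Subtract (−x³)·D = −3x⁴ + 4x³. Remainder: 6x³ + x² − 30x + 28.
Step 5: lead(6x³ + x² − 30x + 28) ÷ lead(D) = 6x³ ÷ 3x = 2x². Subtract (2x²)·D = 6x³ − 8x². Remainder: 9x² − 30x + 28.
Step 6: lead(9x² − 30x + 28) ÷ lead(D) = 9x² ÷ 3x = 3x. Subtract (3x)·D = 9x² − 12x. Remainder: −18x + 28.
Step 7: lead(−18x + 28) ÷ lead(D) = −18x ÷ 3x = −6. Subtract (−6)·D = −18x + 24. Remainder: 4.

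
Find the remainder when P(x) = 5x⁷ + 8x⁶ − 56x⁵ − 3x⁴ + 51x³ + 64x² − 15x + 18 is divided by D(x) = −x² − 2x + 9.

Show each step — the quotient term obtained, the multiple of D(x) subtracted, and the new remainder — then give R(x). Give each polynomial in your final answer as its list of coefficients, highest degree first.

R = [9, -9]

Step 1: lead(5x⁷ + 8x⁶ − 56x⁵ − 3x⁴ + 51x³ + 64x² − 15x + 18) ÷ lead(D) = 5x⁷ ÷ −x² = −5x⁵. Subtract (−5x⁵)·D = 5x⁷ + 10x⁶ − 45x⁵. Remainder: −2x⁶ − 11x⁵ − 3x⁴ + 51x³ + 64x² − 15x + 18.
Step 2: lead(−2x⁶ − 11x⁵ − 3x⁴ + 51x³ + 64x² − 15x + 18) ÷ lead(D) = −2x⁶ ÷ −x² = 2x⁴. Subtract (2x⁴)·D = −2x⁶ − 4x⁵ + 18x⁴. Remainder: −7x⁵ − 21x⁴ + 51x³ + 64x² − 15x + 18.
Step 3: lead(−7x⁵ − 21x⁴ + 51x³ + 64x² − 15x + 18) ÷ lead(D) = −7x⁵ ÷ −x² = 7x³. Subtract (7x³)·D = −7x⁵ − 14x⁴ + 63x³. Remainder: −7x⁴ − 12x³ + 64x² − 15x + 18.
Step 4: lead(−7x⁴ − 12x³ + 64x² − 15x + 18) ÷ lead(D) = −7x⁴ ÷ −x² = 7x². Subtract (7x²)·D = −7x⁴ − 14x³ + 63x². Remainder: 2x³ + x² − 15x + 18.
Step 5: lead(2x³ + x² − 15x + 18) ÷ lead(D) = 2x³ ÷ −x² = −2x. Subtract (−2x)·D = 2x³ + 4x² − 18x. Remainder: −3x² + 3x + 18.
Step 6: lead(−3x² + 3x + 18) ÷ lead(D) = −3x² ÷ −x² = 3. Subtract (3)·D = −3x² − 6x + 27. Remainder: 9x − 9.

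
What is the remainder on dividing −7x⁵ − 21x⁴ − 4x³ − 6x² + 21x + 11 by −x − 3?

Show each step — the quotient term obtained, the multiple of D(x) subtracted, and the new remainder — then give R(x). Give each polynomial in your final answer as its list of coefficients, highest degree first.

Step 1: lead(−7x⁵ − 21x⁴ − 4x³ − 6x² + 21x + 11) ÷ lead(D) = −7x⁵ ÷ −x = 7x⁴. Subtract (7x⁴)·D = −7x⁵ − 21x⁴. Remainder: −4x³ − 6x² + 21x + 11.
Step 2: lead(−4x³ − 6x² + 21x + 11) ÷ lead(D) = −4x³ ÷ −x = 4x². Subtract (4x²)·D = −4x³ − 12x². Remainder: 6x² + 21x + 11.
Step 3: lead(6x² + 21x + 11) ÷ lead(D) = 6x² ÷ −x = −6x. Subtract (−6x)·D = 6x² + 18x. Remainder: 3x + 11.
Step 4: lead(3x + 11) ÷ lead(D) = 3x ÷ −x = −3. Subtract (−3)·D = 3x + 9. Remainder: 2.

R = [2]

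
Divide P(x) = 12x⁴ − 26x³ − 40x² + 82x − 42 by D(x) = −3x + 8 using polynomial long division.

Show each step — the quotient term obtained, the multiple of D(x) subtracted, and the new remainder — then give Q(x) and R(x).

Step 1: lead(12x⁴ − 26x³ − 40x² + 82x − 42) ÷ lead(D) = 12x⁴ ÷ −3x = −4x³. Subtract (−4x³)·D = 12x⁴ − 32x³. Remainder: 6x³ − 40x² + 82x − 42.
Step 2: lead(6x³ − 40x² + 82x − 42) ÷ lead(D) = 6x³ ÷ −3x = −2x². Subtract (−2x²)·D = 6x³ − 16x². Remainder: −24x² + 82x − 42.
Step 3: lead(−24x² + 82x − 42) ÷ lead(D) = −24x² ÷ −3x = 8x. Subtract (8x)·D = −24x² + 64x. Remainder: 18x − 42.
Step 4: lead(18x − 42) ÷ lead(D) = 18x ÷ −3x = −6. Subtract (−6)·D = 18x − 48. Remainder: 6.

Q(x) = −4x³ − 2x² + 8x − 6; R(x) = 6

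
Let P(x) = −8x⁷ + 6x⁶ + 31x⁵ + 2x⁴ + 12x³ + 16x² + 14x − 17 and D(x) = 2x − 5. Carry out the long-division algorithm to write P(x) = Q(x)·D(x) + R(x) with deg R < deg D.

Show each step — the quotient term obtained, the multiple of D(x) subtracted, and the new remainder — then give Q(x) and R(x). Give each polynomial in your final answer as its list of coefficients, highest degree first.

Q = [-4, -7, -2, -4, -4, -2, 2]; R = [-7]

Step 1: lead(−8x⁷ + 6x⁶ + 31x⁵ + 2x⁴ + 12x³ + 16x² + 14x − 17) ÷ lead(D) = −8x⁷ ÷ 2x = −4x⁶. Subtract (−4x⁶)·D = −8x⁷ + 20x⁶. Remainder: −14x⁶ + 31x⁵ + 2x⁴ + 12x³ + 16x² + 14x − 17.
Step 2: lead(−14x⁶ + 31x⁵ + 2x⁴ + 12x³ + 16x² + 14x − 17) ÷ lead(D) = −14x⁶ ÷ 2x = −7x⁵. Subtract (−7x⁵)·D = −14x⁶ + 35x⁵. Remainder: −4x⁵ + 2x⁴ + 12x³ + 16x² + 14x − 17.
Step 3: lead(−4x⁵ + 2x⁴ + 12x³ + 16x² + 14x − 17) ÷ lead(D) = −4x⁵ ÷ 2x = −2x⁴. Subtract (−2x⁴)·D = −4x⁵ + 10x⁴. Remainder: −8x⁴ + 12x³ + 16x² + 14x − 17.
Step 4: lead(−8x⁴ + 12x³ + 16x² + 14x − 17) ÷ lead(D) = −8x⁴ ÷ 2x = −4x³. Subtract (−4x³)·D = −8x⁴ + 20x³. Remainder: −8x³ + 16x² + 14x − 17.
Step 5: lead(−8x³ + 16x² + 14x − 17) ÷ lead(D) = −8x³ ÷ 2x = −4x². Subtract (−4x²)·D = −8x³ + 20x². Remainder: −4x² + 14x − 17.
Step 6: lead(−4x² + 14x − 17) ÷ lead(D) = −4x² ÷ 2x = −2x. Subtract (−2x)·D = −4x² + 10x. Remainder: 4x − 17.
Step 7: lead(4x − 17) ÷ lead(D) = 4x ÷ 2x = 2. Subtract (2)·D = 4x − 10. Remainder: −7.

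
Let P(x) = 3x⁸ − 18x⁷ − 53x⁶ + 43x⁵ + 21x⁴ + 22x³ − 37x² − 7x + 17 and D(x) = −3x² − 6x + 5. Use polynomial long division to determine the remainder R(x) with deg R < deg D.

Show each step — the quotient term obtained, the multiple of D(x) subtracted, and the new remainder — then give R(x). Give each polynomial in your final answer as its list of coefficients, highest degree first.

Step 1: lead(3x⁸ − 18x⁷ − 53x⁶ + 43x⁵ + 21x⁴ + 22x³ − 37x² − 7x + 17) ÷ lead(D) = 3x⁸ ÷ −3x² = −x⁶. Subtract (−x⁶)·D = 3x⁸ + 6x⁷ − 5x⁶. Remainder: −24x⁷ − 48x⁶ + 43x⁵ + 21x⁴ + 22x³ − 37x² − 7x + 17.
Step 2: lead(−24x⁷ − 48x⁶ + 43x⁵ + 21x⁴ + 22x³ − 37x² − 7x + 17) ÷ lead(D) = −24x⁷ ÷ −3x² = 8x⁵. Subtract (8x⁵)·D = −24x⁷ − 48x⁶ + 40x⁵. Remainder: 3x⁵ + 21x⁴ + 22x³ − 37x² − 7x + 17.
Step 3: lead(3x⁵ + 21x⁴ + 22x³ − 37x² − 7x + 17) ÷ lead(D) = 3x⁵ ÷ −3x² = −x³. Subtract (−x³)·D = 3x⁵ + 6x⁴ − 5x³. Remainder: 15x⁴ + 27x³ − 37x² − 7x + 17.
Step 4: lead(15x⁴ + 27x³ − 37x² − 7x + 17) ÷ lead(D) = 15x⁴ ÷ −3x² = −5x². Subtract (−5x²)·D = 15x⁴ + 30x³ − 25x². Remainder: −3x³ − 12x² − 7x + 17.
Step 5: lead(−3x³ − 12x² − 7x + 17) ÷ lead(D) = −3x³ ÷ −3x² = x. Subtract (x)·D = −3x³ − 6x² + 5x. Remainder: −6x² − 12x + 17.
Step 6: lead(−6x² − 12x + 17) ÷ lead(D) = −6x² ÷ −3x² = 2. Subtract (2)·D = −6x² − 12x + 10. Remainder: 7.

R = [7]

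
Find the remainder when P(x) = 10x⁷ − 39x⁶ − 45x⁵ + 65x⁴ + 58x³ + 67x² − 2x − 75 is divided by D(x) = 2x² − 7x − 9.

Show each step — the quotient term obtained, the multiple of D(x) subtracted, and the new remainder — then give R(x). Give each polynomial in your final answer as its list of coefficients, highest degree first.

R = [-3]

Step 1: lead(10x⁷ − 39x⁶ − 45x⁵ + 65x⁴ + 58x³ + 67x² − 2x − 75) ÷ lead(D) = 10x⁷ ÷ 2x² = 5x⁵. Subtract (5x⁵)·D = 10x⁷ − 35x⁶ − 45x⁵. Remainder: −4x⁶ + 65x⁴ + 58x³ + 67x² − 2x − 75.
Step 2: lead(−4x⁶ + 65x⁴ + 58x³ + 67x² − 2x − 75) ÷ lead(D) = −4x⁶ ÷ 2x² = −2x⁴. Subtract (−2x⁴)·D = −4x⁶ + 14x⁵ + 18x⁴. Remainder: −14x⁵ + 47x⁴ + 58x³ + 67x² − 2x − 75.
Step 3: lead(−14x⁵ + 47x⁴ + 58x³ + 67x² − 2x − 75) ÷ lead(D) = −14x⁵ ÷ 2x² = −7x³. Subtract (−7x³)·D = −14x⁵ + 49x⁴ + 63x³. Remainder: −2x⁴ − 5x³ + 67x² − 2x − 75.
Step 4: lead(−2x⁴ − 5x³ + 67x² − 2x − 75) ÷ lead(D) = −2x⁴ ÷ 2x² = −x². Subtract (−x²)·D = −2x⁴ + 7x³ + 9x². Remainder: −12x³ + 58x² − 2x − 75.
Step 5: lead(−12x³ + 58x² − 2x − 75) ÷ lead(D) = −12x³ ÷ 2x² = −6x. Subtract (−6x)·D = −12x³ + 42x² + 54x. Remainder: 16x² − 56x − 75.
Step 6: lead(16x² − 56x − 75) ÷ lead(D) = 16x² ÷ 2x² = 8. Subtract (8)·D = 16x² − 56x − 72. Remainder: −3.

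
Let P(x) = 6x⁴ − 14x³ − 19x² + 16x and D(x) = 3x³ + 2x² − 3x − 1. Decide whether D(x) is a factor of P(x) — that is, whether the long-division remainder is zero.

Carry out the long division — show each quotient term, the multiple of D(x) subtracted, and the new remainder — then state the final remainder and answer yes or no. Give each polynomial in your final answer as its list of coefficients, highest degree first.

Step 1: lead(6x⁴ − 14x³ − 19x² + 16x) ÷ lead(D) = 6x⁴ ÷ 3x³ = 2x. Subtract (2x)·D = 6x⁴ + 4x³ − 6x² − 2x. Remainder: −18x³ − 13x² + 18x.
Step 2: lead(−18x³ − 13x² + 18x) ÷ lead(D) = −18x³ ÷ 3x³ = −6. Subtract (−6)·D = −18x³ − 12x² + 18x + 6. Remainder: −x² − 6.

R = [-1, 0, -6], so D(x) is not a factor of P(x). no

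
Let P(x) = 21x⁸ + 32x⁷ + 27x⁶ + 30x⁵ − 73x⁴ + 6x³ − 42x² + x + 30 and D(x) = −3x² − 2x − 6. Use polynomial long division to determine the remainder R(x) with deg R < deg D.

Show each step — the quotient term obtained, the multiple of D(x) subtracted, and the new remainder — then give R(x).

R(x) = −7x + 6

Step 1: lead(21x⁸ + 32x⁷ + 27x⁶ + 30x⁵ − 73x⁴ + 6x³ − 42x² + x + 30) ÷ lead(D) = 21x⁸ ÷ −3x² = −7x⁶. Subtract (−7x⁶)·D = 21x⁸ + 14x⁷ + 42x⁶. Remainder: 18x⁷ − 15x⁶ + 30x⁵ − 73x⁴ + 6x³ − 42x² + x + 30.
Step 2: lead(18x⁷ − 15x⁶ + 30x⁵ − 73x⁴ + 6x³ − 42x² + x + 30) ÷ lead(D) = 18x⁷ ÷ −3x² = −6x⁵. Subtract (−6x⁵)·D = 18x⁷ + 12x⁶ + 36x⁵. Remainder: −27x⁶ − 6x⁵ − 73x⁴ + 6x³ − 42x² + x + 30.
Step 3: lead(−27x⁶ − 6x⁵ − 73x⁴ + 6x³ − 42x² + x + 30) ÷ lead(D) = −27x⁶ ÷ −3x² = 9x⁴. Subtract (9x⁴)·D = −27x⁶ − 18x⁵ − 54x⁴. Remainder: 12x⁵ − 19x⁴ + 6x³ − 42x² + x + 30.
Step 4: lead(12x⁵ − 19x⁴ + 6x³ − 42x² + x + 30) ÷ lead(D) = 12x⁵ ÷ −3x² = −4x³. Subtract (−4x³)·D = 12x⁵ + 8x⁴ + 24x³. Remainder: −27x⁴ − 18x³ − 42x² + x + 30.
Step 5: lead(−27x⁴ − 18x³ − 42x² + x + 30) ÷ lead(D) = −27x⁴ ÷ −3x² = 9x². Subtract (9x²)·D = −27x⁴ − 18x³ − 54x². Remainder: 12x² + x + 30.
Step 6: lead(12x² + x + 30) ÷ lead(D) = 12x² ÷ −3x² = −4. Subtract (−4)·D = 12x² + 8x + 24. Remainder: −7x + 6.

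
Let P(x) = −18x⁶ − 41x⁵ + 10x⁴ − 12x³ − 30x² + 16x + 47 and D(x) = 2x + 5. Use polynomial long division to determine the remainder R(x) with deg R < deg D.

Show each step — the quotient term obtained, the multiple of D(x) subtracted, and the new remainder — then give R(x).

R(x) = 7

Step 1: lead(−18x⁶ − 41x⁵ + 10x⁴ − 12x³ − 30x² + 16x + 47) ÷ lead(D) = −18x⁶ ÷ 2x = −9x⁵. Subtract (−9x⁵)·D = −18x⁶ − 45x⁵. Remainder: 4x⁵ + 10x⁴ − 12x³ − 30x² + 16x + 47.
Step 2: lead(4x⁵ + 10x⁴ − 12x³ − 30x² + 16x + 47) ÷ lead(D) = 4x⁵ ÷ 2x = 2x⁴. Subtract (2x⁴)·D = 4x⁵ + 10x⁴. Remainder: −12x³ − 30x² + 16x + 47.
Step 3: lead(−12x³ − 30x² + 16x + 47) ÷ lead(D) = −12x³ ÷ 2x = −6x². Subtract (−6x²)·D = −12x³ − 30x². Remainder: 16x + 47.
Step 4: lead(16x + 47) ÷ lead(D) = 16x ÷ 2x = 8. Subtract (8)·D = 16x + 40. Remainder: 7.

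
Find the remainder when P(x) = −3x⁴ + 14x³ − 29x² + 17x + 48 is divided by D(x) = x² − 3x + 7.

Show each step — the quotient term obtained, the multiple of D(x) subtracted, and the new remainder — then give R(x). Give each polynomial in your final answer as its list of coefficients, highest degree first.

Step 1: lead(−3x⁴ + 14x³ − 29x² + 17x + 48) ÷ lead(D) = −3x⁴ ÷ x² = −3x². Subtract (−3x²)·D = −3x⁴ + 9x³ − 21x². Remainder: 5x³ − 8x² + 17x + 48.
Step 2: lead(5x³ − 8x² + 17x + 48) ÷ lead(D) = 5x³ ÷ x² = 5x. Subtract (5x)·D = 5x³ − 15x² + 35x. Remainder: 7x² − 18x + 48.
Step 3: lead(7x² − 18x + 48) ÷ lead(D) = 7x² ÷ x² = 7. Subtract (7)·D = 7x² − 21x + 49. Remainder: 3x − 1.

R = [3, -1]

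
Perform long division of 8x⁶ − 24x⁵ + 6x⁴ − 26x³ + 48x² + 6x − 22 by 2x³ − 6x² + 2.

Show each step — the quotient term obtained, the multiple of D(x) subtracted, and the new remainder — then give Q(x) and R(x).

Step 1: lead(8x⁶ − 24x⁵ + 6x⁴ − 26x³ + 48x² + 6x − 22) ÷ lead(D) = 8x⁶ ÷ 2x³ = 4x³. Subtract (4x³)·D = 8x⁶ − 24x⁵ + 8x³. Remainder: 6x⁴ − 34x³ + 48x² + 6x − 22.
Step 2: lead(6x⁴ − 34x³ + 48x² + 6x − 22) ÷ lead(D) = 6x⁴ ÷ 2x³ = 3x. Subtract (3x)·D = 6x⁴ − 18x³ + 6x. Remainder: −16x³ + 48x² − 22.
Step 3: lead(−16x³ + 48x² − 22) ÷ lead(D) = −16x³ ÷ 2x³ = −8. Subtract (−8)·D = −16x³ + 48x² − 16. Remainder: −6.

Q(x) = 4x³ + 3x − 8; R(x) = −6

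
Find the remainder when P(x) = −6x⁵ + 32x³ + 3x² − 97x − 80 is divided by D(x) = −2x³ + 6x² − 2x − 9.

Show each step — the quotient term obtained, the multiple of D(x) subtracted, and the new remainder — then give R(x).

R(x) = −8

Step 1: lead(−6x⁵ + 32x³ + 3x² − 97x − 80) ÷ lead(D) = −6x⁵ ÷ −2x³ = 3x². Subtract (3x²)·D = −6x⁵ + 18x⁴ − 6x³ − 27x². Remainder: −18x⁴ + 38x³ + 30x² − 97x − 80.
Step 2: lead(−18x⁴ + 38x³ + 30x² − 97x − 80) ÷ lead(D) = −18x⁴ ÷ −2x³ = 9x. Subtract (9x)·D = −18x⁴ + 54x³ − 18x² − 81x. Remainder: −16x³ + 48x² − 16x − 80.
Step 3: lead(−16x³ + 48x² − 16x − 80) ÷ lead(D) = −16x³ ÷ −2x³ = 8. Subtract (8)·D = −16x³ + 48x² − 16x − 72. Remainder: −8.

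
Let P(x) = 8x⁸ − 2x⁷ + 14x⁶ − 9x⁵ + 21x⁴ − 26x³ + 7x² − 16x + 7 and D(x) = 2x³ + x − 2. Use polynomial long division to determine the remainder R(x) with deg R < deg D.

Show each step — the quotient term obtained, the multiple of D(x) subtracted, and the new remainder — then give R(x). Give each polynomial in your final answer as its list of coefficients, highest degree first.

Step 1: lead(8x⁸ − 2x⁷ + 14x⁶ − 9x⁵ + 21x⁴ − 26x³ + 7x² − 16x + 7) ÷ lead(D) = 8x⁸ ÷ 2x³ = 4x⁵. Subtract (4x⁵)·D = 8x⁸ + 4x⁶ − 8x⁵. Remainder: −2x⁷ + 10x⁶ − x⁵ + 21x⁴ − 26x³ + 7x² − 16x + 7.
Step 2: lead(−2x⁷ + 10x⁶ − x⁵ + 21x⁴ − 26x³ + 7x² − 16x + 7) ÷ lead(D) = −2x⁷ ÷ 2x³ = −x⁴. Subtract (−x⁴)·D = −2x⁷ − x⁵ + 2x⁴. Remainder: 10x⁶ + 19x⁴ − 26x³ + 7x² − 16x + 7.
Step 3: lead(10x⁶ + 19x⁴ − 26x³ + 7x² − 16x + 7) ÷ lead(D) = 10x⁶ ÷ 2x³ = 5x³. Subtract (5x³)·D = 10x⁶ + 5x⁴ − 10x³. Remainder: 14x⁴ − 16x³ + 7x² − 16x + 7.
Step 4: lead(14x⁴ − 16x³ + 7x² − 16x + 7) ÷ lead(D) = 14x⁴ ÷ 2x³ = 7x. Subtract (7x)·D = 14x⁴ + 7x² − 14x. Remainder: −16x³ − 2x + 7.
Step 5: lead(−16x³ − 2x + 7) ÷ lead(D) = −16x³ ÷ 2x³ = −8. Subtract (−8)·D = −16x³ − 8x + 16. Remainder: 6x − 9.

R = [6, -9]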